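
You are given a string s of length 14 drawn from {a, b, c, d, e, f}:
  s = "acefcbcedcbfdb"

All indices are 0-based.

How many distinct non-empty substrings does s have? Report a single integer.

rank→(start, suffix):
  0 → (0, 'acefcbcedcbfdb')
  1 → (13, 'b')
  2 → (5, 'bcedcbfdb')
  3 → (10, 'bfdb')
  4 → (4, 'cbcedcbfdb')
  5 → (9, 'cbfdb')
  6 → (6, 'cedcbfdb')
  7 → (1, 'cefcbcedcbfdb')
  8 → (12, 'db')
  9 → (8, 'dcbfdb')
  10 → (7, 'edcbfdb')
  11 → (2, 'efcbcedcbfdb')
  12 → (3, 'fcbcedcbfdb')
  13 → (11, 'fdb')

SA = [0, 13, 5, 10, 4, 9, 6, 1, 12, 8, 7, 2, 3, 11]
[i] adj suffixes → lcp
  [1] 0/13 → 0 ('')
  [2] 13/5 → 1 ('b')
  [3] 5/10 → 1 ('b')
  [4] 10/4 → 0 ('')
  [5] 4/9 → 2 ('cb')
  [6] 9/6 → 1 ('c')
  [7] 6/1 → 2 ('ce')
  [8] 1/12 → 0 ('')
  [9] 12/8 → 1 ('d')
  [10] 8/7 → 0 ('')
  [11] 7/2 → 1 ('e')
  [12] 2/3 → 0 ('')
  [13] 3/11 → 1 ('f')

n(n+1)/2 = 14·15/2 = 105
Σ LCP = 0 + 0 + 1 + 1 + 0 + 2 + 1 + 2 + 0 + 1 + 0 + 1 + 0 + 1 = 10
distinct = 105 − 10 = 95

95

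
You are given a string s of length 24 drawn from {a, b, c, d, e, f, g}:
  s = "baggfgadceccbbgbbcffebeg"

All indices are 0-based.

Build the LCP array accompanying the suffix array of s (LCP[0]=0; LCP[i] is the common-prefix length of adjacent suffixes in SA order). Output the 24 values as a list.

rank | idx | suffix
   0 |   6 | adceccbbgbbcffebeg
   1 |   1 | aggfgadceccbbgbbcffebeg
   2 |   0 | baggfgadceccbbgbbcffebeg
   3 |  15 | bbcffebeg
   4 |  12 | bbgbbcffebeg
   5 |  16 | bcffebeg
   6 |  21 | beg
   7 |  13 | bgbbcffebeg
   8 |  11 | cbbgbbcffebeg
   9 |  10 | ccbbgbbcffebeg
  10 |   8 | ceccbbgbbcffebeg
  11 |  17 | cffebeg
  12 |   7 | dceccbbgbbcffebeg
  13 |  20 | ebeg
  14 |   9 | eccbbgbbcffebeg
  15 |  22 | eg
  16 |  19 | febeg
  17 |  18 | ffebeg
  18 |   4 | fgadceccbbgbbcffebeg
  19 |  23 | g
  20 |   5 | gadceccbbgbbcffebeg
  21 |  14 | gbbcffebeg
  22 |   3 | gfgadceccbbgbbcffebeg
  23 |   2 | ggfgadceccbbgbbcffebeg

SA = [6, 1, 0, 15, 12, 16, 21, 13, 11, 10, 8, 17, 7, 20, 9, 22, 19, 18, 4, 23, 5, 14, 3, 2]
rank  pair      lcp
   1  s[6:],s[1:]  1  'a'
   2  s[1:],s[0:]  0  ''
   3  s[0:],s[15:]  1  'b'
   4  s[15:],s[12:]  2  'bb'
   5  s[12:],s[16:]  1  'b'
   6  s[16:],s[21:]  1  'b'
   7  s[21:],s[13:]  1  'b'
   8  s[13:],s[11:]  0  ''
   9  s[11:],s[10:]  1  'c'
  10  s[10:],s[8:]  1  'c'
  11  s[8:],s[17:]  1  'c'
  12  s[17:],s[7:]  0  ''
  13  s[7:],s[20:]  0  ''
  14  s[20:],s[9:]  1  'e'
  15  s[9:],s[22:]  1  'e'
  16  s[22:],s[19:]  0  ''
  17  s[19:],s[18:]  1  'f'
  18  s[18:],s[4:]  1  'f'
  19  s[4:],s[23:]  0  ''
  20  s[23:],s[5:]  1  'g'
  21  s[5:],s[14:]  1  'g'
  22  s[14:],s[3:]  1  'g'
  23  s[3:],s[2:]  1  'g'

[0, 1, 0, 1, 2, 1, 1, 1, 0, 1, 1, 1, 0, 0, 1, 1, 0, 1, 1, 0, 1, 1, 1, 1]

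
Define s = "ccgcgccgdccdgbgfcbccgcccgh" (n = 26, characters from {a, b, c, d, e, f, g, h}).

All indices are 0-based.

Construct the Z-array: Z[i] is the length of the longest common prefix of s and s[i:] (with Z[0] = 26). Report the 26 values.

Z[0]=26
i=1: fresh scan; Z[1]=1 grow→box=[1,2)
i=2: fresh scan; Z[2]=0
i=3: fresh scan; Z[3]=1 grow→box=[3,4)
i=4: fresh scan; Z[4]=0
i=5: fresh scan; Z[5]=3 grow→box=[5,8)
i=6: min(r-i=2, Z[1]=1)=1; Z[6]=1
i=7: min(r-i=1, Z[2]=0)=0; Z[7]=0
i=8: fresh scan; Z[8]=0
i=9: fresh scan; Z[9]=2 grow→box=[9,11)
i=10: min(r-i=1, Z[1]=1)=1; Z[10]=1
i=11: fresh scan; Z[11]=0
i=12: fresh scan; Z[12]=0
i=13: fresh scan; Z[13]=0
i=14: fresh scan; Z[14]=0
i=15: fresh scan; Z[15]=0
i=16: fresh scan; Z[16]=1 grow→box=[16,17)
i=17: fresh scan; Z[17]=0
i=18: fresh scan; Z[18]=4 grow→box=[18,22)
i=19: min(r-i=3, Z[1]=1)=1; Z[19]=1
i=20: min(r-i=2, Z[2]=0)=0; Z[20]=0
i=21: min(r-i=1, Z[3]=1)=1; Z[21]=2 grow→box=[21,23)
i=22: min(r-i=1, Z[1]=1)=1; Z[22]=3 grow→box=[22,25)
i=23: min(r-i=2, Z[1]=1)=1; Z[23]=1
i=24: min(r-i=1, Z[2]=0)=0; Z[24]=0
i=25: fresh scan; Z[25]=0

[26, 1, 0, 1, 0, 3, 1, 0, 0, 2, 1, 0, 0, 0, 0, 0, 1, 0, 4, 1, 0, 2, 3, 1, 0, 0]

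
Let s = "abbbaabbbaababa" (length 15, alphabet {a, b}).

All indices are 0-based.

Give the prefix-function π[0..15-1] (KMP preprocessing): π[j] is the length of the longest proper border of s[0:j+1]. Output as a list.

[0, 0, 0, 0, 1, 1, 2, 3, 4, 5, 6, 7, 1, 2, 1]

π[0] = 0
j=1 s[j]='b': π[1]=0 (border '')
j=2 s[j]='b': π[2]=0 (border '')
j=3 s[j]='b': π[3]=0 (border '')
j=4 s[j]='a': π[4]=1 (border 'a')
j=5 s[j]='a': k: 1→0; π[5]=1 (border 'a')
j=6 s[j]='b': π[6]=2 (border 'ab')
j=7 s[j]='b': π[7]=3 (border 'abb')
j=8 s[j]='b': π[8]=4 (border 'abbb')
j=9 s[j]='a': π[9]=5 (border 'abbba')
j=10 s[j]='a': π[10]=6 (border 'abbbaa')
j=11 s[j]='b': π[11]=7 (border 'abbbaab')
j=12 s[j]='a': k: 7→2→0; π[12]=1 (border 'a')
j=13 s[j]='b': π[13]=2 (border 'ab')
j=14 s[j]='a': k: 2→0; π[14]=1 (border 'a')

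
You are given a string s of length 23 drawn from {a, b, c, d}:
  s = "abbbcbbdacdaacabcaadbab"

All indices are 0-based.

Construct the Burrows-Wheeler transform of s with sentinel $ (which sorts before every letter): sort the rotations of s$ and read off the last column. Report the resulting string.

rank  rotation                  last
    0  $abbbcbbdacdaacabcaadbab  b
    1  aacabcaadbab$abbbcbbdacd  d
    2  aadbab$abbbcbbdacdaacabc  c
    3  ab$abbbcbbdacdaacabcaadb  b
    4  abbbcbbdacdaacabcaadbab$  $
    5  abcaadbab$abbbcbbdacdaac  c
    6  acabcaadbab$abbbcbbdacda  a
    7  acdaacabcaadbab$abbbcbbd  d
    8  adbab$abbbcbbdacdaacabca  a
    9  b$abbbcbbdacdaacabcaadba  a
   10  bab$abbbcbbdacdaacabcaad  d
   11  bbbcbbdacdaacabcaadbab$a  a
   12  bbcbbdacdaacabcaadbab$ab  b
   13  bbdacdaacabcaadbab$abbbc  c
   14  bcaadbab$abbbcbbdacdaaca  a
   15  bcbbdacdaacabcaadbab$abb  b
   16  bdacdaacabcaadbab$abbbcb  b
   17  caadbab$abbbcbbdacdaacab  b
   18  cabcaadbab$abbbcbbdacdaa  a
   19  cbbdacdaacabcaadbab$abbb  b
   20  cdaacabcaadbab$abbbcbbda  a
   21  daacabcaadbab$abbbcbbdac  c
   22  dacdaacabcaadbab$abbbcbb  b
   23  dbab$abbbcbbdacdaacabcaa  a

bdcb$cadaadabcabbbabacba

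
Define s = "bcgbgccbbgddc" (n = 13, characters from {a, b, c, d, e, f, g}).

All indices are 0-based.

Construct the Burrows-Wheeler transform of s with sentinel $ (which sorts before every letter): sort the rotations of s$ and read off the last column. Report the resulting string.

rank  rotation        last
    0  $bcgbgccbbgddc  c
    1  bbgddc$bcgbgcc  c
    2  bcgbgccbbgddc$  $
    3  bgccbbgddc$bcg  g
    4  bgddc$bcgbgccb  b
    5  c$bcgbgccbbgdd  d
    6  cbbgddc$bcgbgc  c
    7  ccbbgddc$bcgbg  g
    8  cgbgccbbgddc$b  b
    9  dc$bcgbgccbbgd  d
   10  ddc$bcgbgccbbg  g
   11  gbgccbbgddc$bc  c
   12  gccbbgddc$bcgb  b
   13  gddc$bcgbgccbb  b

cc$gbdcgbdgcbb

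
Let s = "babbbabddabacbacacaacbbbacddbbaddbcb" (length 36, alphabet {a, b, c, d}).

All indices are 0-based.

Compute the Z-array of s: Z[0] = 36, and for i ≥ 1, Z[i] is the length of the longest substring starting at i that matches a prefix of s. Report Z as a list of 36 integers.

Z[0]=36
i=1: i≥r, start 0; Z[1]=0
i=2: i≥r, start 0; Z[2]=1 extend→box=[2,3)
i=3: i≥r, start 0; Z[3]=1 extend→box=[3,4)
i=4: i≥r, start 0; Z[4]=3 extend→box=[4,7)
i=5: min(r-i=2, Z[1]=0)=0; Z[5]=0
i=6: min(r-i=1, Z[2]=1)=1; Z[6]=1
i=7: i≥r, start 0; Z[7]=0
i=8: i≥r, start 0; Z[8]=0
i=9: i≥r, start 0; Z[9]=0
i=10: i≥r, start 0; Z[10]=2 extend→box=[10,12)
i=11: min(r-i=1, Z[1]=0)=0; Z[11]=0
i=12: i≥r, start 0; Z[12]=0
i=13: i≥r, start 0; Z[13]=2 extend→box=[13,15)
i=14: min(r-i=1, Z[1]=0)=0; Z[14]=0
i=15: i≥r, start 0; Z[15]=0
i=16: i≥r, start 0; Z[16]=0
i=17: i≥r, start 0; Z[17]=0
i=18: i≥r, start 0; Z[18]=0
i=19: i≥r, start 0; Z[19]=0
i=20: i≥r, start 0; Z[20]=0
i=21: i≥r, start 0; Z[21]=1 extend→box=[21,22)
i=22: i≥r, start 0; Z[22]=1 extend→box=[22,23)
i=23: i≥r, start 0; Z[23]=2 extend→box=[23,25)
i=24: min(r-i=1, Z[1]=0)=0; Z[24]=0
i=25: i≥r, start 0; Z[25]=0
i=26: i≥r, start 0; Z[26]=0
i=27: i≥r, start 0; Z[27]=0
i=28: i≥r, start 0; Z[28]=1 extend→box=[28,29)
i=29: i≥r, start 0; Z[29]=2 extend→box=[29,31)
i=30: min(r-i=1, Z[1]=0)=0; Z[30]=0
i=31: i≥r, start 0; Z[31]=0
i=32: i≥r, start 0; Z[32]=0
i=33: i≥r, start 0; Z[33]=1 extend→box=[33,34)
i=34: i≥r, start 0; Z[34]=0
i=35: i≥r, start 0; Z[35]=1 extend→box=[35,36)

[36, 0, 1, 1, 3, 0, 1, 0, 0, 0, 2, 0, 0, 2, 0, 0, 0, 0, 0, 0, 0, 1, 1, 2, 0, 0, 0, 0, 1, 2, 0, 0, 0, 1, 0, 1]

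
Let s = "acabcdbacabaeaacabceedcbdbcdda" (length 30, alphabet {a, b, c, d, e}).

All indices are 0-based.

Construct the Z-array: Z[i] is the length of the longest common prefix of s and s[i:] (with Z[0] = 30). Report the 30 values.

[30, 0, 1, 0, 0, 0, 0, 4, 0, 1, 0, 1, 0, 1, 5, 0, 1, 0, 0, 0, 0, 0, 0, 0, 0, 0, 0, 0, 0, 1]

Z[0]=30
i=1: i≥r, start 0; Z[1]=0
i=2: i≥r, start 0; Z[2]=1 extend→box=[2,3)
i=3: i≥r, start 0; Z[3]=0
i=4: i≥r, start 0; Z[4]=0
i=5: i≥r, start 0; Z[5]=0
i=6: i≥r, start 0; Z[6]=0
i=7: i≥r, start 0; Z[7]=4 extend→box=[7,11)
i=8: min(r-i=3, Z[1]=0)=0; Z[8]=0
i=9: min(r-i=2, Z[2]=1)=1; Z[9]=1
i=10: min(r-i=1, Z[3]=0)=0; Z[10]=0
i=11: i≥r, start 0; Z[11]=1 extend→box=[11,12)
i=12: i≥r, start 0; Z[12]=0
i=13: i≥r, start 0; Z[13]=1 extend→box=[13,14)
i=14: i≥r, start 0; Z[14]=5 extend→box=[14,19)
i=15: min(r-i=4, Z[1]=0)=0; Z[15]=0
i=16: min(r-i=3, Z[2]=1)=1; Z[16]=1
i=17: min(r-i=2, Z[3]=0)=0; Z[17]=0
i=18: min(r-i=1, Z[4]=0)=0; Z[18]=0
i=19: i≥r, start 0; Z[19]=0
i=20: i≥r, start 0; Z[20]=0
i=21: i≥r, start 0; Z[21]=0
i=22: i≥r, start 0; Z[22]=0
i=23: i≥r, start 0; Z[23]=0
i=24: i≥r, start 0; Z[24]=0
i=25: i≥r, start 0; Z[25]=0
i=26: i≥r, start 0; Z[26]=0
i=27: i≥r, start 0; Z[27]=0
i=28: i≥r, start 0; Z[28]=0
i=29: i≥r, start 0; Z[29]=1 extend→box=[29,30)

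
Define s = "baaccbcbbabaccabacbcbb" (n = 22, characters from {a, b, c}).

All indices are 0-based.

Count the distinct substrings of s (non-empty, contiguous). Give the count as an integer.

212

sorted suffixes:
  #0 SA[0]=1  'aaccbcbbabaccabacbcbb'
  #1 SA[1]=14  'abacbcbb'
  #2 SA[2]=9  'abaccabacbcbb'
  #3 SA[3]=16  'acbcbb'
  #4 SA[4]=11  'accabacbcbb'
  #5 SA[5]=2  'accbcbbabaccabacbcbb'
  #6 SA[6]=21  'b'
  #7 SA[7]=0  'baaccbcbbabaccabacbcbb'
  #8 SA[8]=8  'babaccabacbcbb'
  #9 SA[9]=15  'bacbcbb'
  #10 SA[10]=10  'baccabacbcbb'
  #11 SA[11]=20  'bb'
  #12 SA[12]=7  'bbabaccabacbcbb'
  #13 SA[13]=18  'bcbb'
  #14 SA[14]=5  'bcbbabaccabacbcbb'
  #15 SA[15]=13  'cabacbcbb'
  #16 SA[16]=19  'cbb'
  #17 SA[17]=6  'cbbabaccabacbcbb'
  #18 SA[18]=17  'cbcbb'
  #19 SA[19]=4  'cbcbbabaccabacbcbb'
  #20 SA[20]=12  'ccabacbcbb'
  #21 SA[21]=3  'ccbcbbabaccabacbcbb'

SA = [1, 14, 9, 16, 11, 2, 21, 0, 8, 15, 10, 20, 7, 18, 5, 13, 19, 6, 17, 4, 12, 3]
i: (SA[i-1],SA[i]) lcp shared
  1: (1,14) 1 'a'
  2: (14,9) 4 'abac'
  3: (9,16) 1 'a'
  4: (16,11) 2 'ac'
  5: (11,2) 3 'acc'
  6: (2,21) 0 ''
  7: (21,0) 1 'b'
  8: (0,8) 2 'ba'
  9: (8,15) 2 'ba'
  10: (15,10) 3 'bac'
  11: (10,20) 1 'b'
  12: (20,7) 2 'bb'
  13: (7,18) 1 'b'
  14: (18,5) 4 'bcbb'
  15: (5,13) 0 ''
  16: (13,19) 1 'c'
  17: (19,6) 3 'cbb'
  18: (6,17) 2 'cb'
  19: (17,4) 5 'cbcbb'
  20: (4,12) 1 'c'
  21: (12,3) 2 'cc'

n(n+1)/2 = 22·23/2 = 253
Σ LCP = 0 + 1 + 4 + 1 + 2 + 3 + 0 + 1 + 2 + 2 + 3 + 1 + 2 + 1 + 4 + 0 + 1 + 3 + 2 + 5 + 1 + 2 = 41
distinct = 253 − 41 = 212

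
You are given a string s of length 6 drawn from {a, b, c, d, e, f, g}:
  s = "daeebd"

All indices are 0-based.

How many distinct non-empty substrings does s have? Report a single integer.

19

rank | idx | suffix
   0 |   1 | aeebd
   1 |   4 | bd
   2 |   5 | d
   3 |   0 | daeebd
   4 |   3 | ebd
   5 |   2 | eebd

SA = [1, 4, 5, 0, 3, 2]
i: (SA[i-1],SA[i]) lcp shared
  1: (1,4) 0 ''
  2: (4,5) 0 ''
  3: (5,0) 1 'd'
  4: (0,3) 0 ''
  5: (3,2) 1 'e'

n(n+1)/2 = 6·7/2 = 21
Σ LCP = 0 + 0 + 0 + 1 + 0 + 1 = 2
distinct = 21 − 2 = 19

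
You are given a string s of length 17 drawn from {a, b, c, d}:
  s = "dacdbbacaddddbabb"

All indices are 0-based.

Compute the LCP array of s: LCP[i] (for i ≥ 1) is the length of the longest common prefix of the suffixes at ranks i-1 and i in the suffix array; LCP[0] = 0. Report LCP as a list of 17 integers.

rank | idx | suffix
   0 |  14 | abb
   1 |   6 | acaddddbabb
   2 |   1 | acdbbacaddddbabb
   3 |   8 | addddbabb
   4 |  16 | b
   5 |  13 | babb
   6 |   5 | bacaddddbabb
   7 |  15 | bb
   8 |   4 | bbacaddddbabb
   9 |   7 | caddddbabb
  10 |   2 | cdbbacaddddbabb
  11 |   0 | dacdbbacaddddbabb
  12 |  12 | dbabb
  13 |   3 | dbbacaddddbabb
  14 |  11 | ddbabb
  15 |  10 | dddbabb
  16 |   9 | ddddbabb

SA = [14, 6, 1, 8, 16, 13, 5, 15, 4, 7, 2, 0, 12, 3, 11, 10, 9]
i: (SA[i-1],SA[i]) lcp shared
  1: (14,6) 1 'a'
  2: (6,1) 2 'ac'
  3: (1,8) 1 'a'
  4: (8,16) 0 ''
  5: (16,13) 1 'b'
  6: (13,5) 2 'ba'
  7: (5,15) 1 'b'
  8: (15,4) 2 'bb'
  9: (4,7) 0 ''
  10: (7,2) 1 'c'
  11: (2,0) 0 ''
  12: (0,12) 1 'd'
  13: (12,3) 2 'db'
  14: (3,11) 1 'd'
  15: (11,10) 2 'dd'
  16: (10,9) 3 'ddd'

[0, 1, 2, 1, 0, 1, 2, 1, 2, 0, 1, 0, 1, 2, 1, 2, 3]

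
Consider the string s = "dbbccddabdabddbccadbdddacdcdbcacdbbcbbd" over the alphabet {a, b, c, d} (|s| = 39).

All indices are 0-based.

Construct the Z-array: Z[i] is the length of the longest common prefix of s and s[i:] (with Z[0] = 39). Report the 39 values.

Z[0]=39
i=1: outside box; Z[1]=0
i=2: outside box; Z[2]=0
i=3: outside box; Z[3]=0
i=4: outside box; Z[4]=0
i=5: outside box; Z[5]=1 extend→box=[5,6)
i=6: outside box; Z[6]=1 extend→box=[6,7)
i=7: outside box; Z[7]=0
i=8: outside box; Z[8]=0
i=9: outside box; Z[9]=1 extend→box=[9,10)
i=10: outside box; Z[10]=0
i=11: outside box; Z[11]=0
i=12: outside box; Z[12]=1 extend→box=[12,13)
i=13: outside box; Z[13]=2 extend→box=[13,15)
i=14: min(r-i=1, Z[1]=0)=0; Z[14]=0
i=15: outside box; Z[15]=0
i=16: outside box; Z[16]=0
i=17: outside box; Z[17]=0
i=18: outside box; Z[18]=2 extend→box=[18,20)
i=19: min(r-i=1, Z[1]=0)=0; Z[19]=0
i=20: outside box; Z[20]=1 extend→box=[20,21)
i=21: outside box; Z[21]=1 extend→box=[21,22)
i=22: outside box; Z[22]=1 extend→box=[22,23)
i=23: outside box; Z[23]=0
i=24: outside box; Z[24]=0
i=25: outside box; Z[25]=1 extend→box=[25,26)
i=26: outside box; Z[26]=0
i=27: outside box; Z[27]=2 extend→box=[27,29)
i=28: min(r-i=1, Z[1]=0)=0; Z[28]=0
i=29: outside box; Z[29]=0
i=30: outside box; Z[30]=0
i=31: outside box; Z[31]=0
i=32: outside box; Z[32]=4 extend→box=[32,36)
i=33: min(r-i=3, Z[1]=0)=0; Z[33]=0
i=34: min(r-i=2, Z[2]=0)=0; Z[34]=0
i=35: min(r-i=1, Z[3]=0)=0; Z[35]=0
i=36: outside box; Z[36]=0
i=37: outside box; Z[37]=0
i=38: outside box; Z[38]=1 extend→box=[38,39)

[39, 0, 0, 0, 0, 1, 1, 0, 0, 1, 0, 0, 1, 2, 0, 0, 0, 0, 2, 0, 1, 1, 1, 0, 0, 1, 0, 2, 0, 0, 0, 0, 4, 0, 0, 0, 0, 0, 1]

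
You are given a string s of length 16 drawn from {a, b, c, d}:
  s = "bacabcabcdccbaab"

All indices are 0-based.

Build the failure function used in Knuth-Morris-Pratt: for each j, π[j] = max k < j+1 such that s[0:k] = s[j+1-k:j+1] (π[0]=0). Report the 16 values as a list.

π[0] = 0
j=1 s[j]='a': π[1]=0 (border '')
j=2 s[j]='c': π[2]=0 (border '')
j=3 s[j]='a': π[3]=0 (border '')
j=4 s[j]='b': π[4]=1 (border 'b')
j=5 s[j]='c': k: 1→0; π[5]=0 (border '')
j=6 s[j]='a': π[6]=0 (border '')
j=7 s[j]='b': π[7]=1 (border 'b')
j=8 s[j]='c': k: 1→0; π[8]=0 (border '')
j=9 s[j]='d': π[9]=0 (border '')
j=10 s[j]='c': π[10]=0 (border '')
j=11 s[j]='c': π[11]=0 (border '')
j=12 s[j]='b': π[12]=1 (border 'b')
j=13 s[j]='a': π[13]=2 (border 'ba')
j=14 s[j]='a': k: 2→0; π[14]=0 (border '')
j=15 s[j]='b': π[15]=1 (border 'b')

[0, 0, 0, 0, 1, 0, 0, 1, 0, 0, 0, 0, 1, 2, 0, 1]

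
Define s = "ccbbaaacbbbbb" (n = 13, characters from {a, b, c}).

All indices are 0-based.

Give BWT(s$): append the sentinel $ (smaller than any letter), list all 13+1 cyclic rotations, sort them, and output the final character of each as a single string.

rank  rotation        last
    0  $ccbbaaacbbbbb  b
    1  aaacbbbbb$ccbb  b
    2  aacbbbbb$ccbba  a
    3  acbbbbb$ccbbaa  a
    4  b$ccbbaaacbbbb  b
    5  baaacbbbbb$ccb  b
    6  bb$ccbbaaacbbb  b
    7  bbaaacbbbbb$cc  c
    8  bbb$ccbbaaacbb  b
    9  bbbb$ccbbaaacb  b
   10  bbbbb$ccbbaaac  c
   11  cbbaaacbbbbb$c  c
   12  cbbbbb$ccbbaaa  a
   13  ccbbaaacbbbbb$  $

bbaabbbcbbcca$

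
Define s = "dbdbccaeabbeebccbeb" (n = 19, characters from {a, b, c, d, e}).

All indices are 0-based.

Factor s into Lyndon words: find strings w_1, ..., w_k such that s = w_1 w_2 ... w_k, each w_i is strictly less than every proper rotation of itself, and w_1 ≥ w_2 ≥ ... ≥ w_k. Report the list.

["d", "bd", "bcc", "ae", "abbeebccbeb"]

emit factor 1: 'd' (i=0, period=1)
emit factor 2: 'bd' (i=1, period=2)
emit factor 3: 'bcc' (i=3, period=3)
emit factor 4: 'ae' (i=6, period=2)
emit factor 5: 'abbeebccbeb' (i=8, period=11)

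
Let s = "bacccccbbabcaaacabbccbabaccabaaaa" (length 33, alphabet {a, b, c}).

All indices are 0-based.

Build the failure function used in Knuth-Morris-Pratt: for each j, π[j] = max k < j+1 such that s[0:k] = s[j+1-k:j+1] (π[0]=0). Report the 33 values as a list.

π[0] = 0
j=1 s[j]='a': π[1]=0 (border '')
j=2 s[j]='c': π[2]=0 (border '')
j=3 s[j]='c': π[3]=0 (border '')
j=4 s[j]='c': π[4]=0 (border '')
j=5 s[j]='c': π[5]=0 (border '')
j=6 s[j]='c': π[6]=0 (border '')
j=7 s[j]='b': π[7]=1 (border 'b')
j=8 s[j]='b': k: 1→0; π[8]=1 (border 'b')
j=9 s[j]='a': π[9]=2 (border 'ba')
j=10 s[j]='b': k: 2→0; π[10]=1 (border 'b')
j=11 s[j]='c': k: 1→0; π[11]=0 (border '')
j=12 s[j]='a': π[12]=0 (border '')
j=13 s[j]='a': π[13]=0 (border '')
j=14 s[j]='a': π[14]=0 (border '')
j=15 s[j]='c': π[15]=0 (border '')
j=16 s[j]='a': π[16]=0 (border '')
j=17 s[j]='b': π[17]=1 (border 'b')
j=18 s[j]='b': k: 1→0; π[18]=1 (border 'b')
j=19 s[j]='c': k: 1→0; π[19]=0 (border '')
j=20 s[j]='c': π[20]=0 (border '')
j=21 s[j]='b': π[21]=1 (border 'b')
j=22 s[j]='a': π[22]=2 (border 'ba')
j=23 s[j]='b': k: 2→0; π[23]=1 (border 'b')
j=24 s[j]='a': π[24]=2 (border 'ba')
j=25 s[j]='c': π[25]=3 (border 'bac')
j=26 s[j]='c': π[26]=4 (border 'bacc')
j=27 s[j]='a': k: 4→0; π[27]=0 (border '')
j=28 s[j]='b': π[28]=1 (border 'b')
j=29 s[j]='a': π[29]=2 (border 'ba')
j=30 s[j]='a': k: 2→0; π[30]=0 (border '')
j=31 s[j]='a': π[31]=0 (border '')
j=32 s[j]='a': π[32]=0 (border '')

[0, 0, 0, 0, 0, 0, 0, 1, 1, 2, 1, 0, 0, 0, 0, 0, 0, 1, 1, 0, 0, 1, 2, 1, 2, 3, 4, 0, 1, 2, 0, 0, 0]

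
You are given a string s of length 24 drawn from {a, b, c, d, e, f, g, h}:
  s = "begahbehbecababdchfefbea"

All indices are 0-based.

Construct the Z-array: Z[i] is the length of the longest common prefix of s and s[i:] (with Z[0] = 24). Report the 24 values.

[24, 0, 0, 0, 0, 2, 0, 0, 2, 0, 0, 0, 1, 0, 1, 0, 0, 0, 0, 0, 0, 2, 0, 0]

Z[0]=24
i=1: i≥r, start 0; Z[1]=0
i=2: i≥r, start 0; Z[2]=0
i=3: i≥r, start 0; Z[3]=0
i=4: i≥r, start 0; Z[4]=0
i=5: i≥r, start 0; Z[5]=2 scan→box=[5,7)
i=6: min(r-i=1, Z[1]=0)=0; Z[6]=0
i=7: i≥r, start 0; Z[7]=0
i=8: i≥r, start 0; Z[8]=2 scan→box=[8,10)
i=9: min(r-i=1, Z[1]=0)=0; Z[9]=0
i=10: i≥r, start 0; Z[10]=0
i=11: i≥r, start 0; Z[11]=0
i=12: i≥r, start 0; Z[12]=1 scan→box=[12,13)
i=13: i≥r, start 0; Z[13]=0
i=14: i≥r, start 0; Z[14]=1 scan→box=[14,15)
i=15: i≥r, start 0; Z[15]=0
i=16: i≥r, start 0; Z[16]=0
i=17: i≥r, start 0; Z[17]=0
i=18: i≥r, start 0; Z[18]=0
i=19: i≥r, start 0; Z[19]=0
i=20: i≥r, start 0; Z[20]=0
i=21: i≥r, start 0; Z[21]=2 scan→box=[21,23)
i=22: min(r-i=1, Z[1]=0)=0; Z[22]=0
i=23: i≥r, start 0; Z[23]=0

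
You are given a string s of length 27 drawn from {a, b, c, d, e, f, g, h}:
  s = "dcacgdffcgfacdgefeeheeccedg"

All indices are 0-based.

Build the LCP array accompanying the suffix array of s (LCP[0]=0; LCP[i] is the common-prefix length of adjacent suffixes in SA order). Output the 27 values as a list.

[0, 2, 0, 1, 1, 1, 1, 2, 0, 1, 1, 2, 0, 1, 1, 2, 1, 1, 0, 1, 1, 1, 0, 1, 1, 1, 0]

sorted suffixes:
  #0 SA[0]=11  'acdgefeeheeccedg'
  #1 SA[1]=2  'acgdffcgfacdgefeeheeccedg'
  #2 SA[2]=1  'cacgdffcgfacdgefeeheeccedg'
  #3 SA[3]=22  'ccedg'
  #4 SA[4]=12  'cdgefeeheeccedg'
  #5 SA[5]=23  'cedg'
  #6 SA[6]=3  'cgdffcgfacdgefeeheeccedg'
  #7 SA[7]=8  'cgfacdgefeeheeccedg'
  #8 SA[8]=0  'dcacgdffcgfacdgefeeheeccedg'
  #9 SA[9]=5  'dffcgfacdgefeeheeccedg'
  #10 SA[10]=25  'dg'
  #11 SA[11]=13  'dgefeeheeccedg'
  #12 SA[12]=21  'eccedg'
  #13 SA[13]=24  'edg'
  #14 SA[14]=20  'eeccedg'
  #15 SA[15]=17  'eeheeccedg'
  #16 SA[16]=15  'efeeheeccedg'
  #17 SA[17]=18  'eheeccedg'
  #18 SA[18]=10  'facdgefeeheeccedg'
  #19 SA[19]=7  'fcgfacdgefeeheeccedg'
  #20 SA[20]=16  'feeheeccedg'
  #21 SA[21]=6  'ffcgfacdgefeeheeccedg'
  #22 SA[22]=26  'g'
  #23 SA[23]=4  'gdffcgfacdgefeeheeccedg'
  #24 SA[24]=14  'gefeeheeccedg'
  #25 SA[25]=9  'gfacdgefeeheeccedg'
  #26 SA[26]=19  'heeccedg'

SA = [11, 2, 1, 22, 12, 23, 3, 8, 0, 5, 25, 13, 21, 24, 20, 17, 15, 18, 10, 7, 16, 6, 26, 4, 14, 9, 19]
i: (SA[i-1],SA[i]) lcp shared
  1: (11,2) 2 'ac'
  2: (2,1) 0 ''
  3: (1,22) 1 'c'
  4: (22,12) 1 'c'
  5: (12,23) 1 'c'
  6: (23,3) 1 'c'
  7: (3,8) 2 'cg'
  8: (8,0) 0 ''
  9: (0,5) 1 'd'
  10: (5,25) 1 'd'
  11: (25,13) 2 'dg'
  12: (13,21) 0 ''
  13: (21,24) 1 'e'
  14: (24,20) 1 'e'
  15: (20,17) 2 'ee'
  16: (17,15) 1 'e'
  17: (15,18) 1 'e'
  18: (18,10) 0 ''
  19: (10,7) 1 'f'
  20: (7,16) 1 'f'
  21: (16,6) 1 'f'
  22: (6,26) 0 ''
  23: (26,4) 1 'g'
  24: (4,14) 1 'g'
  25: (14,9) 1 'g'
  26: (9,19) 0 ''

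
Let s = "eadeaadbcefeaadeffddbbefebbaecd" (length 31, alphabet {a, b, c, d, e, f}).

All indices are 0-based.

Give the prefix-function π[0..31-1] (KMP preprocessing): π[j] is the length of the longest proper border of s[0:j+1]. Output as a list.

[0, 0, 0, 1, 2, 0, 0, 0, 0, 1, 0, 1, 2, 0, 0, 1, 0, 0, 0, 0, 0, 0, 1, 0, 1, 0, 0, 0, 1, 0, 0]

π[0] = 0
j=1 s[j]='a': π[1]=0 (border '')
j=2 s[j]='d': π[2]=0 (border '')
j=3 s[j]='e': π[3]=1 (border 'e')
j=4 s[j]='a': π[4]=2 (border 'ea')
j=5 s[j]='a': k: 2→0; π[5]=0 (border '')
j=6 s[j]='d': π[6]=0 (border '')
j=7 s[j]='b': π[7]=0 (border '')
j=8 s[j]='c': π[8]=0 (border '')
j=9 s[j]='e': π[9]=1 (border 'e')
j=10 s[j]='f': k: 1→0; π[10]=0 (border '')
j=11 s[j]='e': π[11]=1 (border 'e')
j=12 s[j]='a': π[12]=2 (border 'ea')
j=13 s[j]='a': k: 2→0; π[13]=0 (border '')
j=14 s[j]='d': π[14]=0 (border '')
j=15 s[j]='e': π[15]=1 (border 'e')
j=16 s[j]='f': k: 1→0; π[16]=0 (border '')
j=17 s[j]='f': π[17]=0 (border '')
j=18 s[j]='d': π[18]=0 (border '')
j=19 s[j]='d': π[19]=0 (border '')
j=20 s[j]='b': π[20]=0 (border '')
j=21 s[j]='b': π[21]=0 (border '')
j=22 s[j]='e': π[22]=1 (border 'e')
j=23 s[j]='f': k: 1→0; π[23]=0 (border '')
j=24 s[j]='e': π[24]=1 (border 'e')
j=25 s[j]='b': k: 1→0; π[25]=0 (border '')
j=26 s[j]='b': π[26]=0 (border '')
j=27 s[j]='a': π[27]=0 (border '')
j=28 s[j]='e': π[28]=1 (border 'e')
j=29 s[j]='c': k: 1→0; π[29]=0 (border '')
j=30 s[j]='d': π[30]=0 (border '')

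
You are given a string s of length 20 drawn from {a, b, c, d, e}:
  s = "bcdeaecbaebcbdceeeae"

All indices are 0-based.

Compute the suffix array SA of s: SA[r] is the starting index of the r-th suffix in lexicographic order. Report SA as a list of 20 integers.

[18, 8, 4, 7, 10, 0, 12, 6, 11, 1, 14, 13, 2, 19, 17, 3, 9, 5, 16, 15]

rank→(start, suffix):
  0 → (18, 'ae')
  1 → (8, 'aebcbdceeeae')
  2 → (4, 'aecbaebcbdceeeae')
  3 → (7, 'baebcbdceeeae')
  4 → (10, 'bcbdceeeae')
  5 → (0, 'bcdeaecbaebcbdceeeae')
  6 → (12, 'bdceeeae')
  7 → (6, 'cbaebcbdceeeae')
  8 → (11, 'cbdceeeae')
  9 → (1, 'cdeaecbaebcbdceeeae')
  10 → (14, 'ceeeae')
  11 → (13, 'dceeeae')
  12 → (2, 'deaecbaebcbdceeeae')
  13 → (19, 'e')
  14 → (17, 'eae')
  15 → (3, 'eaecbaebcbdceeeae')
  16 → (9, 'ebcbdceeeae')
  17 → (5, 'ecbaebcbdceeeae')
  18 → (16, 'eeae')
  19 → (15, 'eeeae')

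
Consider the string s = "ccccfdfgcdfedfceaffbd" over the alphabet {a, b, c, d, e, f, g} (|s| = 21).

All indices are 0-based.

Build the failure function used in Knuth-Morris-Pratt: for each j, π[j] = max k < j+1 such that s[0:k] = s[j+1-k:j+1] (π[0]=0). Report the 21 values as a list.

[0, 1, 2, 3, 0, 0, 0, 0, 1, 0, 0, 0, 0, 0, 1, 0, 0, 0, 0, 0, 0]

π[0] = 0
j=1 s[j]='c': π[1]=1 (border 'c')
j=2 s[j]='c': π[2]=2 (border 'cc')
j=3 s[j]='c': π[3]=3 (border 'ccc')
j=4 s[j]='f': k: 3→2→1→0; π[4]=0 (border '')
j=5 s[j]='d': π[5]=0 (border '')
j=6 s[j]='f': π[6]=0 (border '')
j=7 s[j]='g': π[7]=0 (border '')
j=8 s[j]='c': π[8]=1 (border 'c')
j=9 s[j]='d': k: 1→0; π[9]=0 (border '')
j=10 s[j]='f': π[10]=0 (border '')
j=11 s[j]='e': π[11]=0 (border '')
j=12 s[j]='d': π[12]=0 (border '')
j=13 s[j]='f': π[13]=0 (border '')
j=14 s[j]='c': π[14]=1 (border 'c')
j=15 s[j]='e': k: 1→0; π[15]=0 (border '')
j=16 s[j]='a': π[16]=0 (border '')
j=17 s[j]='f': π[17]=0 (border '')
j=18 s[j]='f': π[18]=0 (border '')
j=19 s[j]='b': π[19]=0 (border '')
j=20 s[j]='d': π[20]=0 (border '')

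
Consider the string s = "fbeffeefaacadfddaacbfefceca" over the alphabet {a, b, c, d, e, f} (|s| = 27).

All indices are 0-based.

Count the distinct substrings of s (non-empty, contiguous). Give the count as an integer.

sorted suffixes:
  #0 SA[0]=26  'a'
  #1 SA[1]=8  'aacadfddaacbfefceca'
  #2 SA[2]=16  'aacbfefceca'
  #3 SA[3]=9  'acadfddaacbfefceca'
  #4 SA[4]=17  'acbfefceca'
  #5 SA[5]=11  'adfddaacbfefceca'
  #6 SA[6]=1  'beffeefaacadfddaacbfefceca'
  #7 SA[7]=19  'bfefceca'
  #8 SA[8]=25  'ca'
  #9 SA[9]=10  'cadfddaacbfefceca'
  #10 SA[10]=18  'cbfefceca'
  #11 SA[11]=23  'ceca'
  #12 SA[12]=15  'daacbfefceca'
  #13 SA[13]=14  'ddaacbfefceca'
  #14 SA[14]=12  'dfddaacbfefceca'
  #15 SA[15]=24  'eca'
  #16 SA[16]=5  'eefaacadfddaacbfefceca'
  #17 SA[17]=6  'efaacadfddaacbfefceca'
  #18 SA[18]=21  'efceca'
  #19 SA[19]=2  'effeefaacadfddaacbfefceca'
  #20 SA[20]=7  'faacadfddaacbfefceca'
  #21 SA[21]=0  'fbeffeefaacadfddaacbfefceca'
  #22 SA[22]=22  'fceca'
  #23 SA[23]=13  'fddaacbfefceca'
  #24 SA[24]=4  'feefaacadfddaacbfefceca'
  #25 SA[25]=20  'fefceca'
  #26 SA[26]=3  'ffeefaacadfddaacbfefceca'

SA = [26, 8, 16, 9, 17, 11, 1, 19, 25, 10, 18, 23, 15, 14, 12, 24, 5, 6, 21, 2, 7, 0, 22, 13, 4, 20, 3]
i: (SA[i-1],SA[i]) lcp shared
  1: (26,8) 1 'a'
  2: (8,16) 3 'aac'
  3: (16,9) 1 'a'
  4: (9,17) 2 'ac'
  5: (17,11) 1 'a'
  6: (11,1) 0 ''
  7: (1,19) 1 'b'
  8: (19,25) 0 ''
  9: (25,10) 2 'ca'
  10: (10,18) 1 'c'
  11: (18,23) 1 'c'
  12: (23,15) 0 ''
  13: (15,14) 1 'd'
  14: (14,12) 1 'd'
  15: (12,24) 0 ''
  16: (24,5) 1 'e'
  17: (5,6) 1 'e'
  18: (6,21) 2 'ef'
  19: (21,2) 2 'ef'
  20: (2,7) 0 ''
  21: (7,0) 1 'f'
  22: (0,22) 1 'f'
  23: (22,13) 1 'f'
  24: (13,4) 1 'f'
  25: (4,20) 2 'fe'
  26: (20,3) 1 'f'

n(n+1)/2 = 27·28/2 = 378
Σ LCP = 0 + 1 + 3 + 1 + 2 + 1 + 0 + 1 + 0 + 2 + 1 + 1 + 0 + 1 + 1 + 0 + 1 + 1 + 2 + 2 + 0 + 1 + 1 + 1 + 1 + 2 + 1 = 28
distinct = 378 − 28 = 350

350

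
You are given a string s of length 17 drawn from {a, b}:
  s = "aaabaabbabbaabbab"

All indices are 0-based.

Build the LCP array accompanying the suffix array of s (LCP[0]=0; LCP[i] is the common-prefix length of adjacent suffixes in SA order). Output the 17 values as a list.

rank→(start, suffix):
  0 → (0, 'aaabaabbabbaabbab')
  1 → (1, 'aabaabbabbaabbab')
  2 → (11, 'aabbab')
  3 → (4, 'aabbabbaabbab')
  4 → (15, 'ab')
  5 → (2, 'abaabbabbaabbab')
  6 → (8, 'abbaabbab')
  7 → (12, 'abbab')
  8 → (5, 'abbabbaabbab')
  9 → (16, 'b')
  10 → (10, 'baabbab')
  11 → (3, 'baabbabbaabbab')
  12 → (14, 'bab')
  13 → (7, 'babbaabbab')
  14 → (9, 'bbaabbab')
  15 → (13, 'bbab')
  16 → (6, 'bbabbaabbab')

SA = [0, 1, 11, 4, 15, 2, 8, 12, 5, 16, 10, 3, 14, 7, 9, 13, 6]
i: (SA[i-1],SA[i]) lcp shared
  1: (0,1) 2 'aa'
  2: (1,11) 3 'aab'
  3: (11,4) 6 'aabbab'
  4: (4,15) 1 'a'
  5: (15,2) 2 'ab'
  6: (2,8) 2 'ab'
  7: (8,12) 4 'abba'
  8: (12,5) 5 'abbab'
  9: (5,16) 0 ''
  10: (16,10) 1 'b'
  11: (10,3) 7 'baabbab'
  12: (3,14) 2 'ba'
  13: (14,7) 3 'bab'
  14: (7,9) 1 'b'
  15: (9,13) 3 'bba'
  16: (13,6) 4 'bbab'

[0, 2, 3, 6, 1, 2, 2, 4, 5, 0, 1, 7, 2, 3, 1, 3, 4]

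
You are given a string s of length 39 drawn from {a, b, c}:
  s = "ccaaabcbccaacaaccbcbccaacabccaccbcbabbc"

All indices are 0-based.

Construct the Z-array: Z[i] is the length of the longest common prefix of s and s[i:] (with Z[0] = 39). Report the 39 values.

[39, 1, 0, 0, 0, 0, 1, 0, 4, 1, 0, 0, 1, 0, 0, 2, 1, 0, 1, 0, 4, 1, 0, 0, 1, 0, 0, 3, 1, 0, 2, 1, 0, 1, 0, 0, 0, 0, 1]

Z[0]=39
i=1: outside box; Z[1]=1 grow→box=[1,2)
i=2: outside box; Z[2]=0
i=3: outside box; Z[3]=0
i=4: outside box; Z[4]=0
i=5: outside box; Z[5]=0
i=6: outside box; Z[6]=1 grow→box=[6,7)
i=7: outside box; Z[7]=0
i=8: outside box; Z[8]=4 grow→box=[8,12)
i=9: min(r-i=3, Z[1]=1)=1; Z[9]=1
i=10: min(r-i=2, Z[2]=0)=0; Z[10]=0
i=11: min(r-i=1, Z[3]=0)=0; Z[11]=0
i=12: outside box; Z[12]=1 grow→box=[12,13)
i=13: outside box; Z[13]=0
i=14: outside box; Z[14]=0
i=15: outside box; Z[15]=2 grow→box=[15,17)
i=16: min(r-i=1, Z[1]=1)=1; Z[16]=1
i=17: outside box; Z[17]=0
i=18: outside box; Z[18]=1 grow→box=[18,19)
i=19: outside box; Z[19]=0
i=20: outside box; Z[20]=4 grow→box=[20,24)
i=21: min(r-i=3, Z[1]=1)=1; Z[21]=1
i=22: min(r-i=2, Z[2]=0)=0; Z[22]=0
i=23: min(r-i=1, Z[3]=0)=0; Z[23]=0
i=24: outside box; Z[24]=1 grow→box=[24,25)
i=25: outside box; Z[25]=0
i=26: outside box; Z[26]=0
i=27: outside box; Z[27]=3 grow→box=[27,30)
i=28: min(r-i=2, Z[1]=1)=1; Z[28]=1
i=29: min(r-i=1, Z[2]=0)=0; Z[29]=0
i=30: outside box; Z[30]=2 grow→box=[30,32)
i=31: min(r-i=1, Z[1]=1)=1; Z[31]=1
i=32: outside box; Z[32]=0
i=33: outside box; Z[33]=1 grow→box=[33,34)
i=34: outside box; Z[34]=0
i=35: outside box; Z[35]=0
i=36: outside box; Z[36]=0
i=37: outside box; Z[37]=0
i=38: outside box; Z[38]=1 grow→box=[38,39)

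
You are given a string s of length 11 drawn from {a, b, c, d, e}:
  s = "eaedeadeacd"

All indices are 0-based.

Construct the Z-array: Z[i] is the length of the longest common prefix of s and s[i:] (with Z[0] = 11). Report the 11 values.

Z[0]=11
i=1: fresh scan; Z[1]=0
i=2: fresh scan; Z[2]=1 grow→box=[2,3)
i=3: fresh scan; Z[3]=0
i=4: fresh scan; Z[4]=2 grow→box=[4,6)
i=5: min(r-i=1, Z[1]=0)=0; Z[5]=0
i=6: fresh scan; Z[6]=0
i=7: fresh scan; Z[7]=2 grow→box=[7,9)
i=8: min(r-i=1, Z[1]=0)=0; Z[8]=0
i=9: fresh scan; Z[9]=0
i=10: fresh scan; Z[10]=0

[11, 0, 1, 0, 2, 0, 0, 2, 0, 0, 0]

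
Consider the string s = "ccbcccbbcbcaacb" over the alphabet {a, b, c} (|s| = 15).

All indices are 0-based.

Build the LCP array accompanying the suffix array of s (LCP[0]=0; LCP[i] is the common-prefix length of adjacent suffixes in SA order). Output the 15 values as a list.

[0, 1, 0, 1, 1, 2, 2, 0, 1, 2, 2, 3, 1, 3, 2]

rank | idx | suffix
   0 |  11 | aacb
   1 |  12 | acb
   2 |  14 | b
   3 |   6 | bbcbcaacb
   4 |   9 | bcaacb
   5 |   7 | bcbcaacb
   6 |   2 | bcccbbcbcaacb
   7 |  10 | caacb
   8 |  13 | cb
   9 |   5 | cbbcbcaacb
  10 |   8 | cbcaacb
  11 |   1 | cbcccbbcbcaacb
  12 |   4 | ccbbcbcaacb
  13 |   0 | ccbcccbbcbcaacb
  14 |   3 | cccbbcbcaacb

SA = [11, 12, 14, 6, 9, 7, 2, 10, 13, 5, 8, 1, 4, 0, 3]
rank  pair      lcp
   1  s[11:],s[12:]  1  'a'
   2  s[12:],s[14:]  0  ''
   3  s[14:],s[6:]  1  'b'
   4  s[6:],s[9:]  1  'b'
   5  s[9:],s[7:]  2  'bc'
   6  s[7:],s[2:]  2  'bc'
   7  s[2:],s[10:]  0  ''
   8  s[10:],s[13:]  1  'c'
   9  s[13:],s[5:]  2  'cb'
  10  s[5:],s[8:]  2  'cb'
  11  s[8:],s[1:]  3  'cbc'
  12  s[1:],s[4:]  1  'c'
  13  s[4:],s[0:]  3  'ccb'
  14  s[0:],s[3:]  2  'cc'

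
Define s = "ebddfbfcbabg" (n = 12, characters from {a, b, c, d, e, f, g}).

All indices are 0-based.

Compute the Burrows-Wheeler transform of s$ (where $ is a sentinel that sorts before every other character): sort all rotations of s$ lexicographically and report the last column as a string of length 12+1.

rank  rotation       last
    0  $ebddfbfcbabg  g
    1  abg$ebddfbfcb  b
    2  babg$ebddfbfc  c
    3  bddfbfcbabg$e  e
    4  bfcbabg$ebddf  f
    5  bg$ebddfbfcba  a
    6  cbabg$ebddfbf  f
    7  ddfbfcbabg$eb  b
    8  dfbfcbabg$ebd  d
    9  ebddfbfcbabg$  $
   10  fbfcbabg$ebdd  d
   11  fcbabg$ebddfb  b
   12  g$ebddfbfcbab  b

gbcefafbd$dbb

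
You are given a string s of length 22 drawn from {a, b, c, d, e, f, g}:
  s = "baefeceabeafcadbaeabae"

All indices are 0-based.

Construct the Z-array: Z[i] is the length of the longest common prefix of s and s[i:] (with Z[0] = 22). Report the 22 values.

Z[0]=22
i=1: outside box; Z[1]=0
i=2: outside box; Z[2]=0
i=3: outside box; Z[3]=0
i=4: outside box; Z[4]=0
i=5: outside box; Z[5]=0
i=6: outside box; Z[6]=0
i=7: outside box; Z[7]=0
i=8: outside box; Z[8]=1 extend→box=[8,9)
i=9: outside box; Z[9]=0
i=10: outside box; Z[10]=0
i=11: outside box; Z[11]=0
i=12: outside box; Z[12]=0
i=13: outside box; Z[13]=0
i=14: outside box; Z[14]=0
i=15: outside box; Z[15]=3 extend→box=[15,18)
i=16: min(r-i=2, Z[1]=0)=0; Z[16]=0
i=17: min(r-i=1, Z[2]=0)=0; Z[17]=0
i=18: outside box; Z[18]=0
i=19: outside box; Z[19]=3 extend→box=[19,22)
i=20: min(r-i=2, Z[1]=0)=0; Z[20]=0
i=21: min(r-i=1, Z[2]=0)=0; Z[21]=0

[22, 0, 0, 0, 0, 0, 0, 0, 1, 0, 0, 0, 0, 0, 0, 3, 0, 0, 0, 3, 0, 0]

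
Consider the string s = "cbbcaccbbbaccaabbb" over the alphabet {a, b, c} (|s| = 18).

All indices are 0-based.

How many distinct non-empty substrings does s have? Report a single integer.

145

sorted suffixes:
  #0 SA[0]=13  'aabbb'
  #1 SA[1]=14  'abbb'
  #2 SA[2]=10  'accaabbb'
  #3 SA[3]=4  'accbbbaccaabbb'
  #4 SA[4]=17  'b'
  #5 SA[5]=9  'baccaabbb'
  #6 SA[6]=16  'bb'
  #7 SA[7]=8  'bbaccaabbb'
  #8 SA[8]=15  'bbb'
  #9 SA[9]=7  'bbbaccaabbb'
  #10 SA[10]=1  'bbcaccbbbaccaabbb'
  #11 SA[11]=2  'bcaccbbbaccaabbb'
  #12 SA[12]=12  'caabbb'
  #13 SA[13]=3  'caccbbbaccaabbb'
  #14 SA[14]=6  'cbbbaccaabbb'
  #15 SA[15]=0  'cbbcaccbbbaccaabbb'
  #16 SA[16]=11  'ccaabbb'
  #17 SA[17]=5  'ccbbbaccaabbb'

SA = [13, 14, 10, 4, 17, 9, 16, 8, 15, 7, 1, 2, 12, 3, 6, 0, 11, 5]
i: (SA[i-1],SA[i]) lcp shared
  1: (13,14) 1 'a'
  2: (14,10) 1 'a'
  3: (10,4) 3 'acc'
  4: (4,17) 0 ''
  5: (17,9) 1 'b'
  6: (9,16) 1 'b'
  7: (16,8) 2 'bb'
  8: (8,15) 2 'bb'
  9: (15,7) 3 'bbb'
  10: (7,1) 2 'bb'
  11: (1,2) 1 'b'
  12: (2,12) 0 ''
  13: (12,3) 2 'ca'
  14: (3,6) 1 'c'
  15: (6,0) 3 'cbb'
  16: (0,11) 1 'c'
  17: (11,5) 2 'cc'

n(n+1)/2 = 18·19/2 = 171
Σ LCP = 0 + 1 + 1 + 3 + 0 + 1 + 1 + 2 + 2 + 3 + 2 + 1 + 0 + 2 + 1 + 3 + 1 + 2 = 26
distinct = 171 − 26 = 145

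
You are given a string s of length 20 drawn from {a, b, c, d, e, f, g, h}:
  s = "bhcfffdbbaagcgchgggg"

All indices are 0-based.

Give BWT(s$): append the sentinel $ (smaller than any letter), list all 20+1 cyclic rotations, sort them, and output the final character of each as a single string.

gbabd$hggfffcgacgghbc

rank  rotation               last
    0  $bhcfffdbbaagcgchgggg  g
    1  aagcgchgggg$bhcfffdbb  b
    2  agcgchgggg$bhcfffdbba  a
    3  baagcgchgggg$bhcfffdb  b
    4  bbaagcgchgggg$bhcfffd  d
    5  bhcfffdbbaagcgchgggg$  $
    6  cfffdbbaagcgchgggg$bh  h
    7  cgchgggg$bhcfffdbbaag  g
    8  chgggg$bhcfffdbbaagcg  g
    9  dbbaagcgchgggg$bhcfff  f
   10  fdbbaagcgchgggg$bhcff  f
   11  ffdbbaagcgchgggg$bhcf  f
   12  fffdbbaagcgchgggg$bhc  c
   13  g$bhcfffdbbaagcgchggg  g
   14  gcgchgggg$bhcfffdbbaa  a
   15  gchgggg$bhcfffdbbaagc  c
   16  gg$bhcfffdbbaagcgchgg  g
   17  ggg$bhcfffdbbaagcgchg  g
   18  gggg$bhcfffdbbaagcgch  h
   19  hcfffdbbaagcgchgggg$b  b
   20  hgggg$bhcfffdbbaagcgc  c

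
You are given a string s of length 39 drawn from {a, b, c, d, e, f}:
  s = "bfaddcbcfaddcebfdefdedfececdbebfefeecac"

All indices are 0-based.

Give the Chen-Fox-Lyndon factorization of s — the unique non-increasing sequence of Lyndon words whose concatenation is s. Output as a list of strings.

emit factor 1: 'bf' (i=0, period=2)
emit factor 2: 'addcbcfaddcebfdefdedfececdbebfefeec' (i=2, period=35)
emit factor 3: 'ac' (i=37, period=2)

["bf", "addcbcfaddcebfdefdedfececdbebfefeec", "ac"]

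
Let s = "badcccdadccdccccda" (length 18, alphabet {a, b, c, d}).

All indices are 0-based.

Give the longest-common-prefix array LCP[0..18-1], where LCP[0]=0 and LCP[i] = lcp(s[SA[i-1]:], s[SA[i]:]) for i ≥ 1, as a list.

sorted suffixes:
  #0 SA[0]=17  'a'
  #1 SA[1]=1  'adcccdadccdccccda'
  #2 SA[2]=7  'adccdccccda'
  #3 SA[3]=0  'badcccdadccdccccda'
  #4 SA[4]=12  'ccccda'
  #5 SA[5]=13  'cccda'
  #6 SA[6]=3  'cccdadccdccccda'
  #7 SA[7]=14  'ccda'
  #8 SA[8]=4  'ccdadccdccccda'
  #9 SA[9]=9  'ccdccccda'
  #10 SA[10]=15  'cda'
  #11 SA[11]=5  'cdadccdccccda'
  #12 SA[12]=10  'cdccccda'
  #13 SA[13]=16  'da'
  #14 SA[14]=6  'dadccdccccda'
  #15 SA[15]=11  'dccccda'
  #16 SA[16]=2  'dcccdadccdccccda'
  #17 SA[17]=8  'dccdccccda'

SA = [17, 1, 7, 0, 12, 13, 3, 14, 4, 9, 15, 5, 10, 16, 6, 11, 2, 8]
i: (SA[i-1],SA[i]) lcp shared
  1: (17,1) 1 'a'
  2: (1,7) 4 'adcc'
  3: (7,0) 0 ''
  4: (0,12) 0 ''
  5: (12,13) 3 'ccc'
  6: (13,3) 5 'cccda'
  7: (3,14) 2 'cc'
  8: (14,4) 4 'ccda'
  9: (4,9) 3 'ccd'
  10: (9,15) 1 'c'
  11: (15,5) 3 'cda'
  12: (5,10) 2 'cd'
  13: (10,16) 0 ''
  14: (16,6) 2 'da'
  15: (6,11) 1 'd'
  16: (11,2) 4 'dccc'
  17: (2,8) 3 'dcc'

[0, 1, 4, 0, 0, 3, 5, 2, 4, 3, 1, 3, 2, 0, 2, 1, 4, 3]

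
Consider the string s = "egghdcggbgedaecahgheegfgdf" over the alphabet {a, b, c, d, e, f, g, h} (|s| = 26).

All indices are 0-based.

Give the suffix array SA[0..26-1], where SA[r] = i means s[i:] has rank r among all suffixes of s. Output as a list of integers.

sorted suffixes:
  #0 SA[0]=12  'aecahgheegfgdf'
  #1 SA[1]=15  'ahgheegfgdf'
  #2 SA[2]=8  'bgedaecahgheegfgdf'
  #3 SA[3]=14  'cahgheegfgdf'
  #4 SA[4]=5  'cggbgedaecahgheegfgdf'
  #5 SA[5]=11  'daecahgheegfgdf'
  #6 SA[6]=4  'dcggbgedaecahgheegfgdf'
  #7 SA[7]=24  'df'
  #8 SA[8]=13  'ecahgheegfgdf'
  #9 SA[9]=10  'edaecahgheegfgdf'
  #10 SA[10]=19  'eegfgdf'
  #11 SA[11]=20  'egfgdf'
  #12 SA[12]=0  'egghdcggbgedaecahgheegfgdf'
  #13 SA[13]=25  'f'
  #14 SA[14]=22  'fgdf'
  #15 SA[15]=7  'gbgedaecahgheegfgdf'
  #16 SA[16]=23  'gdf'
  #17 SA[17]=9  'gedaecahgheegfgdf'
  #18 SA[18]=21  'gfgdf'
  #19 SA[19]=6  'ggbgedaecahgheegfgdf'
  #20 SA[20]=1  'gghdcggbgedaecahgheegfgdf'
  #21 SA[21]=2  'ghdcggbgedaecahgheegfgdf'
  #22 SA[22]=17  'gheegfgdf'
  #23 SA[23]=3  'hdcggbgedaecahgheegfgdf'
  #24 SA[24]=18  'heegfgdf'
  #25 SA[25]=16  'hgheegfgdf'

[12, 15, 8, 14, 5, 11, 4, 24, 13, 10, 19, 20, 0, 25, 22, 7, 23, 9, 21, 6, 1, 2, 17, 3, 18, 16]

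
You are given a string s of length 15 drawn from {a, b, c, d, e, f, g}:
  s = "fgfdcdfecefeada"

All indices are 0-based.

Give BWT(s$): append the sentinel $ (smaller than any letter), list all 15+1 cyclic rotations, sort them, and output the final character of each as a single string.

adedeafcffcged$f

rank  rotation          last
    0  $fgfdcdfecefeada  a
    1  a$fgfdcdfecefead  d
    2  ada$fgfdcdfecefe  e
    3  cdfecefeada$fgfd  d
    4  cefeada$fgfdcdfe  e
    5  da$fgfdcdfecefea  a
    6  dcdfecefeada$fgf  f
    7  dfecefeada$fgfdc  c
    8  eada$fgfdcdfecef  f
    9  ecefeada$fgfdcdf  f
   10  efeada$fgfdcdfec  c
   11  fdcdfecefeada$fg  g
   12  feada$fgfdcdfece  e
   13  fecefeada$fgfdcd  d
   14  fgfdcdfecefeada$  $
   15  gfdcdfecefeada$f  f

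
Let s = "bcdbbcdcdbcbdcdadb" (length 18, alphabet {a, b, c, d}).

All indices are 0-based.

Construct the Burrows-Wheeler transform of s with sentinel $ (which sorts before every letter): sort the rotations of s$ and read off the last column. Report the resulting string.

bdddd$bcbdbdbcaccbc

rank  rotation             last
    0  $bcdbbcdcdbcbdcdadb  b
    1  adb$bcdbbcdcdbcbdcd  d
    2  b$bcdbbcdcdbcbdcdad  d
    3  bbcdcdbcbdcdadb$bcd  d
    4  bcbdcdadb$bcdbbcdcd  d
    5  bcdbbcdcdbcbdcdadb$  $
    6  bcdcdbcbdcdadb$bcdb  b
    7  bdcdadb$bcdbbcdcdbc  c
    8  cbdcdadb$bcdbbcdcdb  b
    9  cdadb$bcdbbcdcdbcbd  d
   10  cdbbcdcdbcbdcdadb$b  b
   11  cdbcbdcdadb$bcdbbcd  d
   12  cdcdbcbdcdadb$bcdbb  b
   13  dadb$bcdbbcdcdbcbdc  c
   14  db$bcdbbcdcdbcbdcda  a
   15  dbbcdcdbcbdcdadb$bc  c
   16  dbcbdcdadb$bcdbbcdc  c
   17  dcdadb$bcdbbcdcdbcb  b
   18  dcdbcbdcdadb$bcdbbc  c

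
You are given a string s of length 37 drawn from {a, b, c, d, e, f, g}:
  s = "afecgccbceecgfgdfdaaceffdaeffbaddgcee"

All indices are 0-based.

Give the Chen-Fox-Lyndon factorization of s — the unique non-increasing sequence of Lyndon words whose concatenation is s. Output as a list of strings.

emit factor 1: 'afecgccbceecgfgdfd' (i=0, period=18)
emit factor 2: 'aaceffdaeffbaddgcee' (i=18, period=19)

["afecgccbceecgfgdfd", "aaceffdaeffbaddgcee"]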